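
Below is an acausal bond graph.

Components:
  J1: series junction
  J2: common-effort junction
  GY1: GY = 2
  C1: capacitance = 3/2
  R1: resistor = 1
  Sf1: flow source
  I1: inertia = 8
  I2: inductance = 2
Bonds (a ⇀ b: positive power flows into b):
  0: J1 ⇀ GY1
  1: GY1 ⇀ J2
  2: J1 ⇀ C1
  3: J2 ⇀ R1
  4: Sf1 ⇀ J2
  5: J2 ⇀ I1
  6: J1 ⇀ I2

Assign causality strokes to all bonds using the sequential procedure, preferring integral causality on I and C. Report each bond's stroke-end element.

#4 |Sf1  (Sf1 (Sf) sets flow on bond)
#2 |J1  (C1: C, integral causality)
#5 |I1  (I1 outputs flow p/I1)
#6 |I2  (prefer integral on I2)
#0 |J1  (common-f at J1 fixed by 6)
#1 |J2  (through GY1, causality inverts; strokes same side of GY1)
#3 |R1  (common-e at J2 fixed by 1)

β0 stroke at J1
β1 stroke at J2
β2 stroke at J1
β3 stroke at R1
β4 stroke at Sf1
β5 stroke at I1
β6 stroke at I2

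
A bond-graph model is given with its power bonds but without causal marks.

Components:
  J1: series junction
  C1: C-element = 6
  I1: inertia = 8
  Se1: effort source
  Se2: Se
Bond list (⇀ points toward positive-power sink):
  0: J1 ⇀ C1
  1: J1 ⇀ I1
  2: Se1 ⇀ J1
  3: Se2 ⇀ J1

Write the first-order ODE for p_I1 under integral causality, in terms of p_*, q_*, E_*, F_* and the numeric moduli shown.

bond 2 stroke→J1  (source Se1 imposes e)
bond 3 stroke→J1  (Se2 fixes effort; stroke away)
bond 0 stroke→J1  (prefer integral on C1)
bond 1 stroke→I1  (J1: last free bond brings flow in)

dp_I1/dt = E_Se1 + E_Se2 - q_C1/6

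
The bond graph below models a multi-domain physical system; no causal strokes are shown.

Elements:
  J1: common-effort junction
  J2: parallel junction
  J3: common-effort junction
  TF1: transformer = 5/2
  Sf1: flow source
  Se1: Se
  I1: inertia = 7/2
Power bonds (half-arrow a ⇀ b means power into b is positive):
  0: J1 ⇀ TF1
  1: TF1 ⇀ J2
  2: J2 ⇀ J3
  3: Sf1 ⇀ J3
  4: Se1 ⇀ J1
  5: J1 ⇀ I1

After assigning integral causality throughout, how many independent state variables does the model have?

bond 3 |Sf1  (Sf1: flow source, stroke at near end)
bond 4 |J1  (Se1: effort source, stroke at far end)
bond 0 |TF1  (0-jn J1 has e-setter on 4)
bond 5 |I1  (J1 effort already set via bond 4)
bond 2 |J3  (only one effort-in slot at J3)
bond 1 |J2  (through TF1, causality passes straight; one stroke at TF1)

1  (I1 all integral)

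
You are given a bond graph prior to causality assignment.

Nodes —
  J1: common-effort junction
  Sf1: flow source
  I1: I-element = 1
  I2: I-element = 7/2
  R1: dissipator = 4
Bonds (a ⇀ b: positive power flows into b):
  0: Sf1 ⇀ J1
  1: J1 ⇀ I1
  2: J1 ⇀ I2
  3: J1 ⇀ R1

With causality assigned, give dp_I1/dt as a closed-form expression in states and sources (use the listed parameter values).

β0 →Sf1  (Sf1: flow source, stroke at near end)
β1 →I1  (I1 outputs flow p/I1)
β2 →I2  (I2 outputs flow p/I2)
β3 →J1  (only one effort-in slot at J1)

dp_I1/dt = 4*F_Sf1 - 4*p_I1 - 8*p_I2/7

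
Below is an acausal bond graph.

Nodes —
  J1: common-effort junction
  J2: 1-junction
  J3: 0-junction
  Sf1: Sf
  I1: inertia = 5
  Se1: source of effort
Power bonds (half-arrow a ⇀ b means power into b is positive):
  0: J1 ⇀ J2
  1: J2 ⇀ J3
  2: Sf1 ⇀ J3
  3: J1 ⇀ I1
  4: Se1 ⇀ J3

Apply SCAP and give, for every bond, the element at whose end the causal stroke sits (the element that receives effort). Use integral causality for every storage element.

b2 stroke at Sf1  (Sf1 (Sf) sets flow on bond)
b4 stroke at J3  (Se1 (Se) sets effort on bond)
b1 stroke at J2  (0-jn J3 has e-setter on 4)
b0 stroke at J1  (closing 1-jn rule on J2)
b3 stroke at I1  (J1 effort already set via bond 0)

b0 →J1
b1 →J2
b2 →Sf1
b3 →I1
b4 →J3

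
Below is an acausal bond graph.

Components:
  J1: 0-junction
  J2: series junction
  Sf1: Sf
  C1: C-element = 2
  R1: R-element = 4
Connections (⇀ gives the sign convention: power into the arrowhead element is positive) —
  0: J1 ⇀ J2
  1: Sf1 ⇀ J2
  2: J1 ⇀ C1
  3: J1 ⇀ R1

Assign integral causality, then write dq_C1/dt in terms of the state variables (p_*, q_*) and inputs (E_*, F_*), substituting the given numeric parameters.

dq_C1/dt = -F_Sf1 - q_C1/8

β1 stroke→Sf1  (Sf1 (Sf) sets flow on bond)
β0 stroke→J2  (J2: bond 1 brought flow, rest push out)
β2 stroke→J1  (C1: C, integral causality)
β3 stroke→R1  (J1: bond 2 brought effort, rest push out)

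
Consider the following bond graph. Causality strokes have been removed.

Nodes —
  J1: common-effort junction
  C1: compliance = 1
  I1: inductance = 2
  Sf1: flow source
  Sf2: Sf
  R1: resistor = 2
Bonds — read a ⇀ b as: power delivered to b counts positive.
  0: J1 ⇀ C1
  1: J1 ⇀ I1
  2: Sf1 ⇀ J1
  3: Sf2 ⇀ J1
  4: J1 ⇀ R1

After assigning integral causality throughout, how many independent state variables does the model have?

2  (C1, I1 all integral)

b2 →Sf1  (Sf1: flow source, stroke at near end)
b3 →Sf2  (Sf2: flow source, stroke at near end)
b0 →J1  (C1 outputs effort q/C1)
b1 →I1  (J1: bond 0 brought effort, rest push out)
b4 →R1  (J1: bond 0 brought effort, rest push out)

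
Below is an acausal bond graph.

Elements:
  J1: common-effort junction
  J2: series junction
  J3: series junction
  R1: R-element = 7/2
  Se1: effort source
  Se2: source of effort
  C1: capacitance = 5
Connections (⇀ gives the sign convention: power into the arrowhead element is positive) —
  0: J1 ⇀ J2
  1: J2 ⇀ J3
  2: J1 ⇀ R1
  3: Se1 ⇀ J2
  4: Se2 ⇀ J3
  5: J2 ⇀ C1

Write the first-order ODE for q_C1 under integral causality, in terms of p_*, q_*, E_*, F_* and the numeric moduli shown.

bond 3 |J2  (Se1: effort source, stroke at far end)
bond 4 |J3  (Se2 (Se) sets effort on bond)
bond 1 |J2  (closing 1-jn rule on J3)
bond 5 |J2  (C1 outputs effort q/C1)
bond 0 |J1  (only one flow-in slot at J2)
bond 2 |R1  (J1: bond 0 brought effort, rest push out)

dq_C1/dt = 2*E_Se1/7 + 2*E_Se2/7 - 2*q_C1/35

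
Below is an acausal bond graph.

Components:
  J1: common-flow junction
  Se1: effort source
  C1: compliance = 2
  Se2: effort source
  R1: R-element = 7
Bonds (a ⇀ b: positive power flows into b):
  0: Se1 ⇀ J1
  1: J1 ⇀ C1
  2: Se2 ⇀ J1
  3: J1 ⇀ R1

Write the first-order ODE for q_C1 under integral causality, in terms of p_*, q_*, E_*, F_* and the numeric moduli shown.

#0 stroke→J1  (Se1: effort source, stroke at far end)
#2 stroke→J1  (Se2 fixes effort; stroke away)
#1 stroke→J1  (C1: C, integral causality)
#3 stroke→R1  (closing 1-jn rule on J1)

dq_C1/dt = E_Se1/7 + E_Se2/7 - q_C1/14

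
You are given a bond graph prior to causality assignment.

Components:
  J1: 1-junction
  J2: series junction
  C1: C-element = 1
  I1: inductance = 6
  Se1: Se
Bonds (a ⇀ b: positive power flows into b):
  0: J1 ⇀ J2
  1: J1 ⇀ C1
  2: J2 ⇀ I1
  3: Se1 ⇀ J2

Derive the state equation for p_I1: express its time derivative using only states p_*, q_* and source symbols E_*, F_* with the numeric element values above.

dp_I1/dt = E_Se1 - q_C1

#3 |J2  (Se1 (Se) sets effort on bond)
#1 |J1  (prefer integral on C1)
#0 |J2  (J1: last free bond brings flow in)
#2 |I1  (J2: last free bond brings flow in)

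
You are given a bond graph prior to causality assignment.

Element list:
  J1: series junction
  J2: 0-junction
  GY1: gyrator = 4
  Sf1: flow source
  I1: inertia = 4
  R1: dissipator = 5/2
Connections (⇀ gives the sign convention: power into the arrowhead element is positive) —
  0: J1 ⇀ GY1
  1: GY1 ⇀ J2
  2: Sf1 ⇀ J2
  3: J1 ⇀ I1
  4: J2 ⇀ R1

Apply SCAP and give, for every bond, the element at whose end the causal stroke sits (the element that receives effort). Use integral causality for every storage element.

β2 stroke at Sf1  (source Sf1 imposes f)
β3 stroke at I1  (I1: I, integral causality)
β0 stroke at J1  (J1 flow already set via bond 3)
β1 stroke at J2  (GY1: gyrator matches bond 0)
β4 stroke at R1  (0-jn J2 has e-setter on 1)

#0 stroke at J1
#1 stroke at J2
#2 stroke at Sf1
#3 stroke at I1
#4 stroke at R1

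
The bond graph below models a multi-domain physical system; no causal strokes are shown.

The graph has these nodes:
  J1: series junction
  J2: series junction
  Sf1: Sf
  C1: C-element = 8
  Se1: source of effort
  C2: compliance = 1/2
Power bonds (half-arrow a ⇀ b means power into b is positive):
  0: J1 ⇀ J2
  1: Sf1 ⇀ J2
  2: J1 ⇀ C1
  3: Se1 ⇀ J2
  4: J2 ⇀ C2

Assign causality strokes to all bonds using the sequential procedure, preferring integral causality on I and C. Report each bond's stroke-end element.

bond 1 |Sf1  (Sf1 (Sf) sets flow on bond)
bond 3 |J2  (Se1: effort source, stroke at far end)
bond 0 |J2  (J2: bond 1 brought flow, rest push out)
bond 4 |J2  (J2 flow already set via bond 1)
bond 2 |J1  (1-jn J1 has f-setter on 0)

b0 stroke at J2
b1 stroke at Sf1
b2 stroke at J1
b3 stroke at J2
b4 stroke at J2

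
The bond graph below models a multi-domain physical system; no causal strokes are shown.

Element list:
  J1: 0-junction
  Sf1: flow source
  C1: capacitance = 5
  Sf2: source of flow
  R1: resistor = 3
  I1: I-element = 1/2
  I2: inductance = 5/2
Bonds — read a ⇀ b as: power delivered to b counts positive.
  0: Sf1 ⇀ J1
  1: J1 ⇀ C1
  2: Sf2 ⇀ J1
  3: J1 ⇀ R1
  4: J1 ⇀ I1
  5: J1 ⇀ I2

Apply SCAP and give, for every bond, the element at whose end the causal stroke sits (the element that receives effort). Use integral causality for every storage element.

b0 stroke→Sf1
b1 stroke→J1
b2 stroke→Sf2
b3 stroke→R1
b4 stroke→I1
b5 stroke→I2

b0 |Sf1  (Sf1 fixes flow; stroke at Sf1)
b2 |Sf2  (Sf2 fixes flow; stroke at Sf2)
b1 |J1  (C1 outputs effort q/C1)
b3 |R1  (J1 effort already set via bond 1)
b4 |I1  (0-jn J1 has e-setter on 1)
b5 |I2  (J1: bond 1 brought effort, rest push out)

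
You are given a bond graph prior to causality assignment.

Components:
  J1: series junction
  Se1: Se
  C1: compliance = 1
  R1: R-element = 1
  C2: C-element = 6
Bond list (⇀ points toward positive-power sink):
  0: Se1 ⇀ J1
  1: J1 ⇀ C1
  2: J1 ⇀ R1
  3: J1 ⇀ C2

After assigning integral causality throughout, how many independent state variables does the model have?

2  (C1, C2 all integral)

#0 stroke at J1  (Se1 (Se) sets effort on bond)
#1 stroke at J1  (C1 integral (e out))
#3 stroke at J1  (C2: C, integral causality)
#2 stroke at R1  (closing 1-jn rule on J1)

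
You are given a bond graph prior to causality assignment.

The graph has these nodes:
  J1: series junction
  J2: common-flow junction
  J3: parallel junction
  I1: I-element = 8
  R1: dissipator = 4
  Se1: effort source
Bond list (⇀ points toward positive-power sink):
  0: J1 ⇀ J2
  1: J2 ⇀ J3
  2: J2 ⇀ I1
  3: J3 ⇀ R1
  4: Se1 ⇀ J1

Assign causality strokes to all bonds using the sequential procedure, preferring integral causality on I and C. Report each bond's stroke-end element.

#4 →J1  (Se1 (Se) sets effort on bond)
#0 →J2  (only one flow-in slot at J1)
#2 →I1  (I1: I, integral causality)
#1 →J2  (J2: bond 2 brought flow, rest push out)
#3 →J3  (closing 0-jn rule on J3)

bond 0 stroke at J2
bond 1 stroke at J2
bond 2 stroke at I1
bond 3 stroke at J3
bond 4 stroke at J1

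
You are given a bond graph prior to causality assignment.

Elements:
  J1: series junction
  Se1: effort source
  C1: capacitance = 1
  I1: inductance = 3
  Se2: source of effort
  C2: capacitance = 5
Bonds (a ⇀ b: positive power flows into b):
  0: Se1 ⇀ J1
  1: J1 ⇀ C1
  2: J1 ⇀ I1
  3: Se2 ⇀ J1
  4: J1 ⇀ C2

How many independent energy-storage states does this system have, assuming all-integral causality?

#0 →J1  (Se1: effort source, stroke at far end)
#3 →J1  (source Se2 imposes e)
#1 →J1  (prefer integral on C1)
#2 →I1  (I1 integral (f out))
#4 →J1  (1-jn J1 has f-setter on 2)

3  (C1, C2, I1 all integral)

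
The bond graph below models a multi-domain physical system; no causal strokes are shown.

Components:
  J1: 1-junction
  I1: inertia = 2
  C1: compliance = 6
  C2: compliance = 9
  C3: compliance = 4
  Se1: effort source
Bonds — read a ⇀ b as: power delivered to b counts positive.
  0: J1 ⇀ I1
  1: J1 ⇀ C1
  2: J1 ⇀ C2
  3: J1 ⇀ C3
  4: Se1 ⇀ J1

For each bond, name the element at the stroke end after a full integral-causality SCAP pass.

β0 stroke→I1
β1 stroke→J1
β2 stroke→J1
β3 stroke→J1
β4 stroke→J1

#4 →J1  (source Se1 imposes e)
#0 →I1  (prefer integral on I1)
#1 →J1  (J1 flow already set via bond 0)
#2 →J1  (J1: bond 0 brought flow, rest push out)
#3 →J1  (J1: bond 0 brought flow, rest push out)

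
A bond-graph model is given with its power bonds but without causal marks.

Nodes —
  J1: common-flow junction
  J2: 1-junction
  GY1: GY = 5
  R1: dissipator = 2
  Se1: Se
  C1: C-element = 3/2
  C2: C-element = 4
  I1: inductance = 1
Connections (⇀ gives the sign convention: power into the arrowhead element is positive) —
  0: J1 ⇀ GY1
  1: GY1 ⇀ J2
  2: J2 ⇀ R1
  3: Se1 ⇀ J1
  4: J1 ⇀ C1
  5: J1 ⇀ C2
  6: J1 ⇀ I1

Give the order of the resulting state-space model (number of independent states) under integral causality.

β3 stroke→J1  (Se1: effort source, stroke at far end)
β4 stroke→J1  (prefer integral on C1)
β5 stroke→J1  (C2: C, integral causality)
β6 stroke→I1  (I1 outputs flow p/I1)
β0 stroke→J1  (J1 flow already set via bond 6)
β1 stroke→J2  (GY1: gyrator matches bond 0)
β2 stroke→R1  (J2: last free bond brings flow in)

3  (C1, C2, I1 all integral)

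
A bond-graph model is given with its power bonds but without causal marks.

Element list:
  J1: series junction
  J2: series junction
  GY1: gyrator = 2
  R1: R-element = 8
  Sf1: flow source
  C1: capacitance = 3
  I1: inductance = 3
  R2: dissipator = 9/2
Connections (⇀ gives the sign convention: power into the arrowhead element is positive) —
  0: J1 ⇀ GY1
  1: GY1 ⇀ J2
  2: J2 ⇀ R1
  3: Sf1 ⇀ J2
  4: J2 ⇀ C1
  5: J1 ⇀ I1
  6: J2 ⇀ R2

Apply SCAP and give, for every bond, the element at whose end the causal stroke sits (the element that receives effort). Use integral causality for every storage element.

bond 3 stroke at Sf1  (Sf1 (Sf) sets flow on bond)
bond 1 stroke at J2  (J2: bond 3 brought flow, rest push out)
bond 2 stroke at J2  (J2 flow already set via bond 3)
bond 4 stroke at J2  (1-jn J2 has f-setter on 3)
bond 6 stroke at J2  (common-f at J2 fixed by 3)
bond 0 stroke at J1  (GY GY1: same side as bond 1)
bond 5 stroke at I1  (J1: last free bond brings flow in)

#0 stroke→J1
#1 stroke→J2
#2 stroke→J2
#3 stroke→Sf1
#4 stroke→J2
#5 stroke→I1
#6 stroke→J2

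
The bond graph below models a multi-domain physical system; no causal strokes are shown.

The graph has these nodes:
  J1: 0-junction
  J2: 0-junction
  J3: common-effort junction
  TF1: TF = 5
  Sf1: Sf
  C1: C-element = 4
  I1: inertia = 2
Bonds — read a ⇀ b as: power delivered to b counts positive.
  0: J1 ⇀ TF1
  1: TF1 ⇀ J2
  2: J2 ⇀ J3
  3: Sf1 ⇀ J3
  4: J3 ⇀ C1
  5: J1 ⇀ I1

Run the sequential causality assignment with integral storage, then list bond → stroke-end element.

#3 →Sf1  (Sf1: flow source, stroke at near end)
#4 →J3  (prefer integral on C1)
#2 →J2  (0-jn J3 has e-setter on 4)
#1 →TF1  (J2 effort already set via bond 2)
#0 →J1  (through TF1, causality passes straight; one stroke at TF1)
#5 →I1  (common-e at J1 fixed by 0)

#0 stroke at J1
#1 stroke at TF1
#2 stroke at J2
#3 stroke at Sf1
#4 stroke at J3
#5 stroke at I1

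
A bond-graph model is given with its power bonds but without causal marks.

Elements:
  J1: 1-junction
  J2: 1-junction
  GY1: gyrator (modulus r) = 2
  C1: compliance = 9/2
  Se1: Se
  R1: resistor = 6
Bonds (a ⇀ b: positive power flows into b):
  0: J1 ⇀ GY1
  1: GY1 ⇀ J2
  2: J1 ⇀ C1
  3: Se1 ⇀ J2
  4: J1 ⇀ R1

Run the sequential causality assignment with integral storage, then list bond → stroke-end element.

β0 stroke→GY1
β1 stroke→GY1
β2 stroke→J1
β3 stroke→J2
β4 stroke→J1

#3 stroke at J2  (Se1 (Se) sets effort on bond)
#1 stroke at GY1  (J2 needs exactly one f-in)
#0 stroke at GY1  (GY GY1: same side as bond 1)
#2 stroke at J1  (J1 flow already set via bond 0)
#4 stroke at J1  (J1: bond 0 brought flow, rest push out)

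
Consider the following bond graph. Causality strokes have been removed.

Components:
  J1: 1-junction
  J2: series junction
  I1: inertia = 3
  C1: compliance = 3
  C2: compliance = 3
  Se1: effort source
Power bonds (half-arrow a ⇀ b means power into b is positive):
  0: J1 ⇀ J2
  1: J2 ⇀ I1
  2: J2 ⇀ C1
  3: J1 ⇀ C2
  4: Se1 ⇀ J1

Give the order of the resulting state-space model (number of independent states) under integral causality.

3  (C1, C2, I1 all integral)

bond 4 stroke at J1  (source Se1 imposes e)
bond 1 stroke at I1  (I1 integral (f out))
bond 0 stroke at J2  (1-jn J2 has f-setter on 1)
bond 2 stroke at J2  (common-f at J2 fixed by 1)
bond 3 stroke at J1  (1-jn J1 has f-setter on 0)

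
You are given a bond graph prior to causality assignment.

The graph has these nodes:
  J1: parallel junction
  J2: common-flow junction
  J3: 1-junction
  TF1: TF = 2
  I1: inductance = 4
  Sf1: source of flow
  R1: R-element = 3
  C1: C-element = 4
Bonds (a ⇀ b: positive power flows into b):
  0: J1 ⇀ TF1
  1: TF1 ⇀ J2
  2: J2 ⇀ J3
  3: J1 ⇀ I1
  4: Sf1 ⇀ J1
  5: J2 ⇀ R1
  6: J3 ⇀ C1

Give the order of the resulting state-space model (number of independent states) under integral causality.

β4 →Sf1  (Sf1: flow source, stroke at near end)
β3 →I1  (I1 outputs flow p/I1)
β0 →J1  (J1: last free bond brings effort in)
β1 →TF1  (through TF1, causality passes straight; one stroke at TF1)
β2 →J2  (1-jn J2 has f-setter on 1)
β5 →J2  (common-f at J2 fixed by 1)
β6 →J3  (common-f at J3 fixed by 2)

2  (C1, I1 all integral)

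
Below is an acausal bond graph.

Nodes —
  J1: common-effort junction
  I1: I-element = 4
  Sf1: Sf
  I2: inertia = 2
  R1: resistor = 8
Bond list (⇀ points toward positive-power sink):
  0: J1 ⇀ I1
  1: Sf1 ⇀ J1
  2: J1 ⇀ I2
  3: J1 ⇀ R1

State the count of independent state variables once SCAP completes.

β1 stroke→Sf1  (Sf1: flow source, stroke at near end)
β0 stroke→I1  (I1 outputs flow p/I1)
β2 stroke→I2  (I2 outputs flow p/I2)
β3 stroke→J1  (J1 needs exactly one e-in)

2  (I1, I2 all integral)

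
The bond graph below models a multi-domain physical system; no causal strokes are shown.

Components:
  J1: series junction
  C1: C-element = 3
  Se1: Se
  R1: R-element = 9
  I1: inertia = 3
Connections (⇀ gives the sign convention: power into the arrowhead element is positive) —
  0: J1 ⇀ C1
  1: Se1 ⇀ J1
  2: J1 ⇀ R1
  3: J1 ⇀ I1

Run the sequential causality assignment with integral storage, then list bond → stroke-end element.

bond 1 stroke→J1  (source Se1 imposes e)
bond 0 stroke→J1  (prefer integral on C1)
bond 3 stroke→I1  (prefer integral on I1)
bond 2 stroke→J1  (1-jn J1 has f-setter on 3)

#0 |J1
#1 |J1
#2 |J1
#3 |I1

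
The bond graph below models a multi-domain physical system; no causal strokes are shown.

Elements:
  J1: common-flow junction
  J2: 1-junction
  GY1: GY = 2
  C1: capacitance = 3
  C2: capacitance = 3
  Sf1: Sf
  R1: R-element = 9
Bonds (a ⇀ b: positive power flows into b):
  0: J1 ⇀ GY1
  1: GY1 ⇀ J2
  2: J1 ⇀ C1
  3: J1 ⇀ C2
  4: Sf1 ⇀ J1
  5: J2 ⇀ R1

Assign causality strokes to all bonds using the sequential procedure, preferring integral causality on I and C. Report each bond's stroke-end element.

bond 0 stroke→J1
bond 1 stroke→J2
bond 2 stroke→J1
bond 3 stroke→J1
bond 4 stroke→Sf1
bond 5 stroke→R1

β4 |Sf1  (source Sf1 imposes f)
β0 |J1  (J1: bond 4 brought flow, rest push out)
β2 |J1  (J1 flow already set via bond 4)
β3 |J1  (1-jn J1 has f-setter on 4)
β1 |J2  (GY1: gyrator matches bond 0)
β5 |R1  (only one flow-in slot at J2)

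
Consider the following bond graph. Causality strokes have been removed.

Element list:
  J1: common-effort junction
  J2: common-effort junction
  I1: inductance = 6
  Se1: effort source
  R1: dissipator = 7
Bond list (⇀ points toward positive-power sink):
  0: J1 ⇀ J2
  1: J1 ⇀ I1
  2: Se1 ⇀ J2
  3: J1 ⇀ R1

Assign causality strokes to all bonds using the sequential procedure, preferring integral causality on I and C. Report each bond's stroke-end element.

#0 stroke→J1
#1 stroke→I1
#2 stroke→J2
#3 stroke→R1

bond 2 →J2  (Se1 fixes effort; stroke away)
bond 0 →J1  (common-e at J2 fixed by 2)
bond 1 →I1  (common-e at J1 fixed by 0)
bond 3 →R1  (0-jn J1 has e-setter on 0)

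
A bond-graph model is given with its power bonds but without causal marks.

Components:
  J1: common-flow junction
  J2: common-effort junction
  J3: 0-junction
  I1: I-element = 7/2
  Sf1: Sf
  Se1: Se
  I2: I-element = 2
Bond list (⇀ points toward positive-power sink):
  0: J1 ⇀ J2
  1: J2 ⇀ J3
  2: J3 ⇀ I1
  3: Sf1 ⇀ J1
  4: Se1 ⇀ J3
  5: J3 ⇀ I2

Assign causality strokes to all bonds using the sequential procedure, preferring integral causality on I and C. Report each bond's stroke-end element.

β0 |J1
β1 |J2
β2 |I1
β3 |Sf1
β4 |J3
β5 |I2

bond 3 →Sf1  (Sf1: flow source, stroke at near end)
bond 4 →J3  (Se1 fixes effort; stroke away)
bond 0 →J1  (1-jn J1 has f-setter on 3)
bond 1 →J2  (closing 0-jn rule on J2)
bond 2 →I1  (J3 effort already set via bond 4)
bond 5 →I2  (common-e at J3 fixed by 4)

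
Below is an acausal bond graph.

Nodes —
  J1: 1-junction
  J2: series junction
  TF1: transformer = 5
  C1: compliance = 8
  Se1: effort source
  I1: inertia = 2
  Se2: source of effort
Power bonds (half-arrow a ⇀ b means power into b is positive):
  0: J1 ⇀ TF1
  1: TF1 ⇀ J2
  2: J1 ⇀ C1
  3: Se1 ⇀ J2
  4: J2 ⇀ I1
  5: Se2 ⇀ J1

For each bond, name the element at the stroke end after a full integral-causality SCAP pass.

#0 |TF1
#1 |J2
#2 |J1
#3 |J2
#4 |I1
#5 |J1

β3 →J2  (Se1 (Se) sets effort on bond)
β5 →J1  (source Se2 imposes e)
β2 →J1  (C1 outputs effort q/C1)
β0 →TF1  (J1: last free bond brings flow in)
β1 →J2  (TF1: transformer flips bond 0)
β4 →I1  (closing 1-jn rule on J2)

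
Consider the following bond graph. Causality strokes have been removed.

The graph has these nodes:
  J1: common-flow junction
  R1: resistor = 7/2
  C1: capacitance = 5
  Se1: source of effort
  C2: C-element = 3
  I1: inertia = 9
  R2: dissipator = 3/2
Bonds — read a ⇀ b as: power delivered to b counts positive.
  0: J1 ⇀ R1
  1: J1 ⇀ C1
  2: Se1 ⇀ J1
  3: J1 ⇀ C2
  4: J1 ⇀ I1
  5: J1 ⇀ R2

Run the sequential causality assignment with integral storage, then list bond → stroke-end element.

b0 stroke at J1
b1 stroke at J1
b2 stroke at J1
b3 stroke at J1
b4 stroke at I1
b5 stroke at J1

bond 2 stroke→J1  (Se1 fixes effort; stroke away)
bond 1 stroke→J1  (C1 integral (e out))
bond 3 stroke→J1  (C2: C, integral causality)
bond 4 stroke→I1  (I1 integral (f out))
bond 0 stroke→J1  (J1: bond 4 brought flow, rest push out)
bond 5 stroke→J1  (1-jn J1 has f-setter on 4)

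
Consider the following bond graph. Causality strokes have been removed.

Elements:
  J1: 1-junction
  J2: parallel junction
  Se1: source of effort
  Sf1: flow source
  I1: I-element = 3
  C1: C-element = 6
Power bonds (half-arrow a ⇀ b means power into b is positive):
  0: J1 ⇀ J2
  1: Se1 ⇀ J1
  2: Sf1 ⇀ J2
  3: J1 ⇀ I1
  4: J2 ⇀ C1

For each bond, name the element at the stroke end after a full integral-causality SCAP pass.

#1 |J1  (Se1 (Se) sets effort on bond)
#2 |Sf1  (Sf1 fixes flow; stroke at Sf1)
#3 |I1  (I1 integral (f out))
#0 |J1  (J1 flow already set via bond 3)
#4 |J2  (closing 0-jn rule on J2)

β0 stroke→J1
β1 stroke→J1
β2 stroke→Sf1
β3 stroke→I1
β4 stroke→J2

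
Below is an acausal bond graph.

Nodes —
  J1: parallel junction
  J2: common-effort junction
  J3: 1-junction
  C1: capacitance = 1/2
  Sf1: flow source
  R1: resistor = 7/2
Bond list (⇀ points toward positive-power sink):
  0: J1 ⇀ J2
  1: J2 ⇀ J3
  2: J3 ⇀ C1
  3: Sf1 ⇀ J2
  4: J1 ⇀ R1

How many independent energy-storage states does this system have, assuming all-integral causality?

#3 →Sf1  (Sf1 (Sf) sets flow on bond)
#2 →J3  (C1 integral (e out))
#1 →J2  (J3: last free bond brings flow in)
#0 →J1  (common-e at J2 fixed by 1)
#4 →R1  (J1 effort already set via bond 0)

1  (C1 all integral)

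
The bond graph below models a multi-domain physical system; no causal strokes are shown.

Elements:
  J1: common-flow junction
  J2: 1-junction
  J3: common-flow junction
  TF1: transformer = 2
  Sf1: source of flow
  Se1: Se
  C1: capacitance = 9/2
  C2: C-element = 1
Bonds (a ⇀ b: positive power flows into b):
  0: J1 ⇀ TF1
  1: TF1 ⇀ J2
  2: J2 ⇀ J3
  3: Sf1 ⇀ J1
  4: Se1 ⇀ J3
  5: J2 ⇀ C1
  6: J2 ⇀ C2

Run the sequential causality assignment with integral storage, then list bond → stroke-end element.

b0 stroke→J1
b1 stroke→TF1
b2 stroke→J2
b3 stroke→Sf1
b4 stroke→J3
b5 stroke→J2
b6 stroke→J2

β3 stroke→Sf1  (source Sf1 imposes f)
β4 stroke→J3  (source Se1 imposes e)
β0 stroke→J1  (1-jn J1 has f-setter on 3)
β2 stroke→J2  (only one flow-in slot at J3)
β1 stroke→TF1  (TF TF1: opposite of bond 0)
β5 stroke→J2  (1-jn J2 has f-setter on 1)
β6 stroke→J2  (1-jn J2 has f-setter on 1)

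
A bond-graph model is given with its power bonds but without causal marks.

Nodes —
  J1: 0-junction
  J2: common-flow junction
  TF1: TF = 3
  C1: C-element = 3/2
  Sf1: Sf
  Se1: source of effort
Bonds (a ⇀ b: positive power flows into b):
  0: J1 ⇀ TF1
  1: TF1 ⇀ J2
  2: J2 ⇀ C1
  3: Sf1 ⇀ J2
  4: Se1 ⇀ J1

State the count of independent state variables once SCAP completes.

bond 3 stroke at Sf1  (Sf1 fixes flow; stroke at Sf1)
bond 4 stroke at J1  (Se1 fixes effort; stroke away)
bond 0 stroke at TF1  (0-jn J1 has e-setter on 4)
bond 1 stroke at J2  (1-jn J2 has f-setter on 3)
bond 2 stroke at J2  (1-jn J2 has f-setter on 3)

1  (C1 all integral)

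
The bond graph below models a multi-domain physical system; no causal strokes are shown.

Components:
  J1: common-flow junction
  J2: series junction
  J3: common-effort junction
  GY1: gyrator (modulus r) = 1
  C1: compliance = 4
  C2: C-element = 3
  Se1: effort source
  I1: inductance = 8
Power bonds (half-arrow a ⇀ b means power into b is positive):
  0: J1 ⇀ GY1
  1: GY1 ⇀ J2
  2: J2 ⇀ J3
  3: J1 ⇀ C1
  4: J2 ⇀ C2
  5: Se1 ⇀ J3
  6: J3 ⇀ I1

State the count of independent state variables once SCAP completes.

3  (C1, C2, I1 all integral)

#5 |J3  (source Se1 imposes e)
#2 |J2  (common-e at J3 fixed by 5)
#6 |I1  (J3: bond 5 brought effort, rest push out)
#3 |J1  (C1 integral (e out))
#0 |GY1  (J1: last free bond brings flow in)
#1 |GY1  (GY1 both-in/both-out from 0)
#4 |J2  (1-jn J2 has f-setter on 1)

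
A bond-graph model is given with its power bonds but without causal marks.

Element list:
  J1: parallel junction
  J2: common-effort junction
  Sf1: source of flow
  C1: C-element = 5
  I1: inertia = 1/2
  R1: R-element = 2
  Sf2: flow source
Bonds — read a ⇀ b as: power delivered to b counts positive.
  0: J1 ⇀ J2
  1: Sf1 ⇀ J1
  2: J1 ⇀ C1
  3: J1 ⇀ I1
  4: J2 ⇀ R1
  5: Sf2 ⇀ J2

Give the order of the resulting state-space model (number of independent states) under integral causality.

2  (C1, I1 all integral)

#1 stroke at Sf1  (Sf1 fixes flow; stroke at Sf1)
#5 stroke at Sf2  (Sf2 (Sf) sets flow on bond)
#2 stroke at J1  (C1 integral (e out))
#0 stroke at J2  (J1 effort already set via bond 2)
#3 stroke at I1  (J1: bond 2 brought effort, rest push out)
#4 stroke at R1  (J2: bond 0 brought effort, rest push out)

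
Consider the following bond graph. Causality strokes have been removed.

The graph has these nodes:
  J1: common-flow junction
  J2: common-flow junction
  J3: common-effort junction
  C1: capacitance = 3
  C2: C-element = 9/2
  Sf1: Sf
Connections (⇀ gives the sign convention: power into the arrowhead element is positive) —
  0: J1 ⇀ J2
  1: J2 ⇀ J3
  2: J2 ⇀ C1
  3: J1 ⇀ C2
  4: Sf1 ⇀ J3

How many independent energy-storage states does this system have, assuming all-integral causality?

b4 stroke at Sf1  (Sf1: flow source, stroke at near end)
b1 stroke at J3  (J3: last free bond brings effort in)
b0 stroke at J2  (J2: bond 1 brought flow, rest push out)
b2 stroke at J2  (1-jn J2 has f-setter on 1)
b3 stroke at J1  (J1 flow already set via bond 0)

2  (C1, C2 all integral)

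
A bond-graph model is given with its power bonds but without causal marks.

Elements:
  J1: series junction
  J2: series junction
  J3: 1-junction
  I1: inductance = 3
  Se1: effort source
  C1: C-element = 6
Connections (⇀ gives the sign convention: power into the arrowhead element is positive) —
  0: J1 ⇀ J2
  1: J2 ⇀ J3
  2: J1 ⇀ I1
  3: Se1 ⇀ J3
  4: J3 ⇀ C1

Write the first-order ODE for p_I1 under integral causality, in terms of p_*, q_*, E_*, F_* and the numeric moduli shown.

dp_I1/dt = E_Se1 - q_C1/6

#3 stroke→J3  (source Se1 imposes e)
#2 stroke→I1  (prefer integral on I1)
#0 stroke→J1  (1-jn J1 has f-setter on 2)
#1 stroke→J2  (J2: bond 0 brought flow, rest push out)
#4 stroke→J3  (1-jn J3 has f-setter on 1)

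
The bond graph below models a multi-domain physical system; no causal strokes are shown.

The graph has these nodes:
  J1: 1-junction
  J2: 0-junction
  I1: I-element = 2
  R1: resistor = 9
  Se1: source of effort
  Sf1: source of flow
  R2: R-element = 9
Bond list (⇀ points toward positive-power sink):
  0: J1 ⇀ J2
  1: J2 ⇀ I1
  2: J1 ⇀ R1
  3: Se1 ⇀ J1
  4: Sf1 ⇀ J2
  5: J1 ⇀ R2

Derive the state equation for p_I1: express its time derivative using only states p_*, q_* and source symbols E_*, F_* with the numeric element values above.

dp_I1/dt = E_Se1 + 18*F_Sf1 - 9*p_I1

#3 |J1  (Se1 fixes effort; stroke away)
#4 |Sf1  (Sf1 fixes flow; stroke at Sf1)
#1 |I1  (I1: I, integral causality)
#0 |J2  (J2 needs exactly one e-in)
#2 |J1  (1-jn J1 has f-setter on 0)
#5 |J1  (1-jn J1 has f-setter on 0)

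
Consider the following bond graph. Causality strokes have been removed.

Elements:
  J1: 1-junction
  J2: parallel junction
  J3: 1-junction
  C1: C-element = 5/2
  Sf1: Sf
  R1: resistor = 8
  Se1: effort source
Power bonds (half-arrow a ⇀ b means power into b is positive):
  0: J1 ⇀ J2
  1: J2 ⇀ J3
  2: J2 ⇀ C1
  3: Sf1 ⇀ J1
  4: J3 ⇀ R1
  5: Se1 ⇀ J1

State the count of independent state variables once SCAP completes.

b3 stroke at Sf1  (Sf1 fixes flow; stroke at Sf1)
b5 stroke at J1  (Se1: effort source, stroke at far end)
b0 stroke at J1  (1-jn J1 has f-setter on 3)
b2 stroke at J2  (C1 integral (e out))
b1 stroke at J3  (J2: bond 2 brought effort, rest push out)
b4 stroke at R1  (J3 needs exactly one f-in)

1  (C1 all integral)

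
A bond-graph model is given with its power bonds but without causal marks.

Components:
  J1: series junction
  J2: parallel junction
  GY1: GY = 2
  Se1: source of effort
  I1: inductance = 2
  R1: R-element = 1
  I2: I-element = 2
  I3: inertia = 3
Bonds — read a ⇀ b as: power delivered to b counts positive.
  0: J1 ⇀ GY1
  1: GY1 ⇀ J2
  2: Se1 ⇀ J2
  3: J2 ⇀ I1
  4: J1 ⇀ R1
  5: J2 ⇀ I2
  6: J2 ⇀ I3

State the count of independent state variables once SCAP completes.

β2 stroke→J2  (source Se1 imposes e)
β1 stroke→GY1  (J2 effort already set via bond 2)
β3 stroke→I1  (0-jn J2 has e-setter on 2)
β5 stroke→I2  (J2: bond 2 brought effort, rest push out)
β6 stroke→I3  (0-jn J2 has e-setter on 2)
β0 stroke→GY1  (GY1 both-in/both-out from 1)
β4 stroke→J1  (common-f at J1 fixed by 0)

3  (I1, I2, I3 all integral)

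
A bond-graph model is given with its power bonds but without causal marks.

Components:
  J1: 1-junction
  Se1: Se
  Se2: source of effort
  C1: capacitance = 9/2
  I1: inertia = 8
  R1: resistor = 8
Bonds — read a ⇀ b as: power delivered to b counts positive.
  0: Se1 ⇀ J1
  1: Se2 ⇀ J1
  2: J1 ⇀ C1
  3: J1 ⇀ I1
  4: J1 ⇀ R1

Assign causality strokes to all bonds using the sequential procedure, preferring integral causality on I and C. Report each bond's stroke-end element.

b0 →J1  (Se1 (Se) sets effort on bond)
b1 →J1  (Se2 fixes effort; stroke away)
b2 →J1  (C1: C, integral causality)
b3 →I1  (I1 integral (f out))
b4 →J1  (common-f at J1 fixed by 3)

β0 stroke→J1
β1 stroke→J1
β2 stroke→J1
β3 stroke→I1
β4 stroke→J1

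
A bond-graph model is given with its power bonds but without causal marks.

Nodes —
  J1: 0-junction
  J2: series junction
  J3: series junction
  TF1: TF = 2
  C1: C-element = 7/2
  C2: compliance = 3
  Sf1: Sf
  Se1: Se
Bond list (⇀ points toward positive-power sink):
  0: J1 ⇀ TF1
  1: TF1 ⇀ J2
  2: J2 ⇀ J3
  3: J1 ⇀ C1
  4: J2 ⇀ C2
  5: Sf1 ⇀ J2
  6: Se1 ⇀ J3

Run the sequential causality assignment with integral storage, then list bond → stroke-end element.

#0 |TF1
#1 |J2
#2 |J2
#3 |J1
#4 |J2
#5 |Sf1
#6 |J3

b5 →Sf1  (Sf1 fixes flow; stroke at Sf1)
b6 →J3  (Se1: effort source, stroke at far end)
b1 →J2  (J2 flow already set via bond 5)
b2 →J2  (1-jn J2 has f-setter on 5)
b4 →J2  (common-f at J2 fixed by 5)
b0 →TF1  (TF1 one-in-one-out from 1)
b3 →J1  (J1: last free bond brings effort in)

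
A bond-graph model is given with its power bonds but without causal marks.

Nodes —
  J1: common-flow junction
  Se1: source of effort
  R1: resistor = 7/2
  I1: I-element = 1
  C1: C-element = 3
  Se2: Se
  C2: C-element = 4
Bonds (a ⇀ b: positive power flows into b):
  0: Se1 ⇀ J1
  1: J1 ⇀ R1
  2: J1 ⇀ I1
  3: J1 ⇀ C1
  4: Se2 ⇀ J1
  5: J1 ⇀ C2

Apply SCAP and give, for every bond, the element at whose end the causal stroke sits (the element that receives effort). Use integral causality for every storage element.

b0 stroke at J1
b1 stroke at J1
b2 stroke at I1
b3 stroke at J1
b4 stroke at J1
b5 stroke at J1

#0 stroke→J1  (Se1 fixes effort; stroke away)
#4 stroke→J1  (Se2 (Se) sets effort on bond)
#2 stroke→I1  (I1 outputs flow p/I1)
#1 stroke→J1  (1-jn J1 has f-setter on 2)
#3 stroke→J1  (common-f at J1 fixed by 2)
#5 stroke→J1  (J1 flow already set via bond 2)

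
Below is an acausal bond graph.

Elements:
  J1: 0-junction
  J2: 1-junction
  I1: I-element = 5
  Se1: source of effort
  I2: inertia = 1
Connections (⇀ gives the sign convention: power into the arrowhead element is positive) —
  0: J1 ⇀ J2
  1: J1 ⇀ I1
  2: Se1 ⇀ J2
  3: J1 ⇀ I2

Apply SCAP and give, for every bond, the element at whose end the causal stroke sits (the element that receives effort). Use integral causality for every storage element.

β0 stroke→J1
β1 stroke→I1
β2 stroke→J2
β3 stroke→I2

b2 |J2  (Se1 (Se) sets effort on bond)
b0 |J1  (closing 1-jn rule on J2)
b1 |I1  (J1 effort already set via bond 0)
b3 |I2  (0-jn J1 has e-setter on 0)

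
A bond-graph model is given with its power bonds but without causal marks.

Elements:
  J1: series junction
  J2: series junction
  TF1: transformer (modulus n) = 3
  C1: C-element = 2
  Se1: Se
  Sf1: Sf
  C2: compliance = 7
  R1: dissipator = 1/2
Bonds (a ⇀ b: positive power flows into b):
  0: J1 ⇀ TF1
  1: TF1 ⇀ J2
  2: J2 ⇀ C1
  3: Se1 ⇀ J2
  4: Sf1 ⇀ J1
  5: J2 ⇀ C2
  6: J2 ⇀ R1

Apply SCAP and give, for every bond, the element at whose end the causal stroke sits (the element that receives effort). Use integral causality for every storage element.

bond 3 |J2  (source Se1 imposes e)
bond 4 |Sf1  (Sf1 (Sf) sets flow on bond)
bond 0 |J1  (1-jn J1 has f-setter on 4)
bond 1 |TF1  (TF TF1: opposite of bond 0)
bond 2 |J2  (J2: bond 1 brought flow, rest push out)
bond 5 |J2  (1-jn J2 has f-setter on 1)
bond 6 |J2  (1-jn J2 has f-setter on 1)

bond 0 stroke→J1
bond 1 stroke→TF1
bond 2 stroke→J2
bond 3 stroke→J2
bond 4 stroke→Sf1
bond 5 stroke→J2
bond 6 stroke→J2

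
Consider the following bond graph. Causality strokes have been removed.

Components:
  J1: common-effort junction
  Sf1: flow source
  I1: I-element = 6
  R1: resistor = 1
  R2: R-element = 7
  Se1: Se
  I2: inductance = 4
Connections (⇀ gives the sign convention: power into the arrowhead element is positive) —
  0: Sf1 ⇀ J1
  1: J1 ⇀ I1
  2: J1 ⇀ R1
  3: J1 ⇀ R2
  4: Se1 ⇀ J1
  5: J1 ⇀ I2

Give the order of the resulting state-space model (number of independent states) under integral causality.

#0 →Sf1  (Sf1: flow source, stroke at near end)
#4 →J1  (Se1 (Se) sets effort on bond)
#1 →I1  (common-e at J1 fixed by 4)
#2 →R1  (common-e at J1 fixed by 4)
#3 →R2  (J1 effort already set via bond 4)
#5 →I2  (J1 effort already set via bond 4)

2  (I1, I2 all integral)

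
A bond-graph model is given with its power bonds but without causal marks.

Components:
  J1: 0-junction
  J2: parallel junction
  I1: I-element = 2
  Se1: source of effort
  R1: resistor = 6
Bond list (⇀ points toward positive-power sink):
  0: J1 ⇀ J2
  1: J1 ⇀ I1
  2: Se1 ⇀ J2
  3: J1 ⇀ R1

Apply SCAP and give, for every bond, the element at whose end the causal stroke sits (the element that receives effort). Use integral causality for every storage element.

b0 →J1
b1 →I1
b2 →J2
b3 →R1

bond 2 stroke at J2  (source Se1 imposes e)
bond 0 stroke at J1  (0-jn J2 has e-setter on 2)
bond 1 stroke at I1  (common-e at J1 fixed by 0)
bond 3 stroke at R1  (J1: bond 0 brought effort, rest push out)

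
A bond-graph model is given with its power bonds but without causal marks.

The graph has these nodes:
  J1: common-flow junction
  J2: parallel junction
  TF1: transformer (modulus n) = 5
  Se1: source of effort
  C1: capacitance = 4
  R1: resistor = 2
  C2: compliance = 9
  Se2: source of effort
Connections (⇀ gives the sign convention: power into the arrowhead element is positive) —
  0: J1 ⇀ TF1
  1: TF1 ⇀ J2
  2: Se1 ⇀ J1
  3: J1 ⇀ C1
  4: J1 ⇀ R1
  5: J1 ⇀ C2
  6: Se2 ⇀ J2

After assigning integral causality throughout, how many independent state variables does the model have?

#2 stroke→J1  (Se1 fixes effort; stroke away)
#6 stroke→J2  (Se2 fixes effort; stroke away)
#1 stroke→TF1  (J2 effort already set via bond 6)
#0 stroke→J1  (TF TF1: opposite of bond 1)
#3 stroke→J1  (C1 outputs effort q/C1)
#5 stroke→J1  (C2: C, integral causality)
#4 stroke→R1  (only one flow-in slot at J1)

2  (C1, C2 all integral)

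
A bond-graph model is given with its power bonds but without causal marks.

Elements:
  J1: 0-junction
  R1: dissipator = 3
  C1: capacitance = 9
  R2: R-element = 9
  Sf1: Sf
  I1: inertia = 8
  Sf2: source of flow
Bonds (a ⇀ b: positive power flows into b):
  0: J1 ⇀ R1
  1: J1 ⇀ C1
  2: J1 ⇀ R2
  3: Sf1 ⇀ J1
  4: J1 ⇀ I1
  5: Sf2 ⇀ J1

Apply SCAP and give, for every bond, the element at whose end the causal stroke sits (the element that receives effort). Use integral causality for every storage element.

bond 3 stroke at Sf1  (Sf1: flow source, stroke at near end)
bond 5 stroke at Sf2  (Sf2 fixes flow; stroke at Sf2)
bond 1 stroke at J1  (C1: C, integral causality)
bond 0 stroke at R1  (common-e at J1 fixed by 1)
bond 2 stroke at R2  (common-e at J1 fixed by 1)
bond 4 stroke at I1  (J1 effort already set via bond 1)

β0 stroke→R1
β1 stroke→J1
β2 stroke→R2
β3 stroke→Sf1
β4 stroke→I1
β5 stroke→Sf2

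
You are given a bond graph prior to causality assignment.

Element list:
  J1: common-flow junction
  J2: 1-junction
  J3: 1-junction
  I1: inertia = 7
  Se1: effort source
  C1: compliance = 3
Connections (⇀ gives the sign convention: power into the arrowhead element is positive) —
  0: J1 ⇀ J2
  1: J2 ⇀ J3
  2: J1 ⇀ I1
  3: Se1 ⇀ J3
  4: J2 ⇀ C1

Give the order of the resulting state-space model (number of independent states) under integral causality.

b3 →J3  (Se1 (Se) sets effort on bond)
b1 →J2  (J3: last free bond brings flow in)
b2 →I1  (I1 outputs flow p/I1)
b0 →J1  (J1: bond 2 brought flow, rest push out)
b4 →J2  (common-f at J2 fixed by 0)

2  (C1, I1 all integral)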